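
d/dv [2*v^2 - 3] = 4*v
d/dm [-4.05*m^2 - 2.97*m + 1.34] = -8.1*m - 2.97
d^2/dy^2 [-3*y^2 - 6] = -6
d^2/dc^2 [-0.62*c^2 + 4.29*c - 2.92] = -1.24000000000000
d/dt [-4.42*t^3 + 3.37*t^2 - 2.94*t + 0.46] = -13.26*t^2 + 6.74*t - 2.94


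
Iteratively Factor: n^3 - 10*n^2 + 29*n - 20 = (n - 4)*(n^2 - 6*n + 5) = (n - 5)*(n - 4)*(n - 1)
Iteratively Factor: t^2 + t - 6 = (t + 3)*(t - 2)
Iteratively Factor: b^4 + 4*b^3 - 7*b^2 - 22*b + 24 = (b - 1)*(b^3 + 5*b^2 - 2*b - 24) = (b - 2)*(b - 1)*(b^2 + 7*b + 12) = (b - 2)*(b - 1)*(b + 3)*(b + 4)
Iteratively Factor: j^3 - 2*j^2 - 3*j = (j + 1)*(j^2 - 3*j) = (j - 3)*(j + 1)*(j)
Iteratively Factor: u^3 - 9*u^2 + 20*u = (u - 4)*(u^2 - 5*u) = u*(u - 4)*(u - 5)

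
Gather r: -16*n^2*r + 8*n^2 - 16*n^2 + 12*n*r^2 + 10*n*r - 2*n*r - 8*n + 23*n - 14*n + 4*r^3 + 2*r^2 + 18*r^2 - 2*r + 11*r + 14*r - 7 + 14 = -8*n^2 + n + 4*r^3 + r^2*(12*n + 20) + r*(-16*n^2 + 8*n + 23) + 7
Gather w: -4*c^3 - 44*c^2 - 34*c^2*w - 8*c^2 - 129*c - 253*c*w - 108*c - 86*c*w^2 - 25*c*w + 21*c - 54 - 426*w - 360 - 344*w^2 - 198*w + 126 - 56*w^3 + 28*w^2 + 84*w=-4*c^3 - 52*c^2 - 216*c - 56*w^3 + w^2*(-86*c - 316) + w*(-34*c^2 - 278*c - 540) - 288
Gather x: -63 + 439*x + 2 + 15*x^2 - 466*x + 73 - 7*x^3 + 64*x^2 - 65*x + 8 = -7*x^3 + 79*x^2 - 92*x + 20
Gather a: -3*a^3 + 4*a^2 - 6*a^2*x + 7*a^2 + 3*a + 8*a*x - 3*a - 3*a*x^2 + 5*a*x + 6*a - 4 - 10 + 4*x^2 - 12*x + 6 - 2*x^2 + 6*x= -3*a^3 + a^2*(11 - 6*x) + a*(-3*x^2 + 13*x + 6) + 2*x^2 - 6*x - 8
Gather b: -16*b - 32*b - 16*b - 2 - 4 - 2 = -64*b - 8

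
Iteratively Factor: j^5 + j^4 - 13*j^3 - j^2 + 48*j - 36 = (j - 2)*(j^4 + 3*j^3 - 7*j^2 - 15*j + 18) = (j - 2)^2*(j^3 + 5*j^2 + 3*j - 9) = (j - 2)^2*(j - 1)*(j^2 + 6*j + 9) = (j - 2)^2*(j - 1)*(j + 3)*(j + 3)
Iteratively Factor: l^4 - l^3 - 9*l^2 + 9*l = (l - 3)*(l^3 + 2*l^2 - 3*l) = (l - 3)*(l + 3)*(l^2 - l) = l*(l - 3)*(l + 3)*(l - 1)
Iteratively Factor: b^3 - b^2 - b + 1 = (b - 1)*(b^2 - 1) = (b - 1)*(b + 1)*(b - 1)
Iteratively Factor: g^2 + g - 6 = (g - 2)*(g + 3)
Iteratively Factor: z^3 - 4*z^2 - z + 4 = (z - 1)*(z^2 - 3*z - 4) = (z - 1)*(z + 1)*(z - 4)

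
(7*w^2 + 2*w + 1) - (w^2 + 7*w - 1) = 6*w^2 - 5*w + 2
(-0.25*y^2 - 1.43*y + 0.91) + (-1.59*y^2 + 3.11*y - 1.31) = -1.84*y^2 + 1.68*y - 0.4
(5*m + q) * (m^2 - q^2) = 5*m^3 + m^2*q - 5*m*q^2 - q^3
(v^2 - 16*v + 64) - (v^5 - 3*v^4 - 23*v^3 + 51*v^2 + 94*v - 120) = -v^5 + 3*v^4 + 23*v^3 - 50*v^2 - 110*v + 184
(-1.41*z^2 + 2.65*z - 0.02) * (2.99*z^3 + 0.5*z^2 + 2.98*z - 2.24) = -4.2159*z^5 + 7.2185*z^4 - 2.9366*z^3 + 11.0454*z^2 - 5.9956*z + 0.0448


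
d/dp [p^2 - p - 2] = 2*p - 1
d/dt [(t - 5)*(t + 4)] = 2*t - 1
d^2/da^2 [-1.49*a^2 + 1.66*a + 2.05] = -2.98000000000000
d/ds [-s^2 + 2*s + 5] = 2 - 2*s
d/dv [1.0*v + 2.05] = 1.00000000000000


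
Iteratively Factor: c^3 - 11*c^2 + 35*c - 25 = (c - 5)*(c^2 - 6*c + 5) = (c - 5)*(c - 1)*(c - 5)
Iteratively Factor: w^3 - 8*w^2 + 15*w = (w - 5)*(w^2 - 3*w) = (w - 5)*(w - 3)*(w)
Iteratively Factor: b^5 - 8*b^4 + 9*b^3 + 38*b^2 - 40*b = (b - 1)*(b^4 - 7*b^3 + 2*b^2 + 40*b) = (b - 4)*(b - 1)*(b^3 - 3*b^2 - 10*b) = b*(b - 4)*(b - 1)*(b^2 - 3*b - 10) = b*(b - 5)*(b - 4)*(b - 1)*(b + 2)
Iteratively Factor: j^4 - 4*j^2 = (j)*(j^3 - 4*j) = j^2*(j^2 - 4) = j^2*(j - 2)*(j + 2)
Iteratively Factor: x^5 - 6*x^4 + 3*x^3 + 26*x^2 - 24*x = (x - 4)*(x^4 - 2*x^3 - 5*x^2 + 6*x) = (x - 4)*(x - 1)*(x^3 - x^2 - 6*x) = x*(x - 4)*(x - 1)*(x^2 - x - 6) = x*(x - 4)*(x - 3)*(x - 1)*(x + 2)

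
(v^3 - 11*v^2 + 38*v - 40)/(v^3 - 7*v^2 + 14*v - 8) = (v - 5)/(v - 1)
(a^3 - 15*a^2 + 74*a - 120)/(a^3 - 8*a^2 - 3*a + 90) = (a - 4)/(a + 3)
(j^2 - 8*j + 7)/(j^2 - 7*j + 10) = (j^2 - 8*j + 7)/(j^2 - 7*j + 10)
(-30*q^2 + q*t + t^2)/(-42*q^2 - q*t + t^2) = (5*q - t)/(7*q - t)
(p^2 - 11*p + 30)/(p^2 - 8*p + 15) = (p - 6)/(p - 3)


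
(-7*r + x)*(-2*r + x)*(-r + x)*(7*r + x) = -98*r^4 + 147*r^3*x - 47*r^2*x^2 - 3*r*x^3 + x^4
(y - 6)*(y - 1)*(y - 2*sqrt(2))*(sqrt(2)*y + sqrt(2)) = sqrt(2)*y^4 - 6*sqrt(2)*y^3 - 4*y^3 - sqrt(2)*y^2 + 24*y^2 + 4*y + 6*sqrt(2)*y - 24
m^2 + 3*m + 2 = (m + 1)*(m + 2)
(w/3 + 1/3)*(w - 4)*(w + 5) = w^3/3 + 2*w^2/3 - 19*w/3 - 20/3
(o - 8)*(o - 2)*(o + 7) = o^3 - 3*o^2 - 54*o + 112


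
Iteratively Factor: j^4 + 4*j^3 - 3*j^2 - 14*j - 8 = (j + 1)*(j^3 + 3*j^2 - 6*j - 8) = (j + 1)^2*(j^2 + 2*j - 8) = (j + 1)^2*(j + 4)*(j - 2)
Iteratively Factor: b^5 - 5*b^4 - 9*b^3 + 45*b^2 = (b - 5)*(b^4 - 9*b^2) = (b - 5)*(b - 3)*(b^3 + 3*b^2) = (b - 5)*(b - 3)*(b + 3)*(b^2) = b*(b - 5)*(b - 3)*(b + 3)*(b)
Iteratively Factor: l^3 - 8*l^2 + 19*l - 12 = (l - 1)*(l^2 - 7*l + 12) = (l - 4)*(l - 1)*(l - 3)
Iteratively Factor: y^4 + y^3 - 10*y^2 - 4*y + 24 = (y - 2)*(y^3 + 3*y^2 - 4*y - 12) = (y - 2)^2*(y^2 + 5*y + 6) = (y - 2)^2*(y + 2)*(y + 3)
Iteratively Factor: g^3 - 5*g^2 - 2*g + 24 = (g + 2)*(g^2 - 7*g + 12) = (g - 3)*(g + 2)*(g - 4)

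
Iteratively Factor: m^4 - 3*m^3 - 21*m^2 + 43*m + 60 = (m - 5)*(m^3 + 2*m^2 - 11*m - 12) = (m - 5)*(m + 1)*(m^2 + m - 12) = (m - 5)*(m + 1)*(m + 4)*(m - 3)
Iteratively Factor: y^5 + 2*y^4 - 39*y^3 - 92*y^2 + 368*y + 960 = (y + 3)*(y^4 - y^3 - 36*y^2 + 16*y + 320) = (y - 4)*(y + 3)*(y^3 + 3*y^2 - 24*y - 80) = (y - 5)*(y - 4)*(y + 3)*(y^2 + 8*y + 16) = (y - 5)*(y - 4)*(y + 3)*(y + 4)*(y + 4)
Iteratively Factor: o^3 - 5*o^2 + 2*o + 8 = (o - 2)*(o^2 - 3*o - 4) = (o - 2)*(o + 1)*(o - 4)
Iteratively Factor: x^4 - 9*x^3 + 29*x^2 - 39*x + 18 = (x - 2)*(x^3 - 7*x^2 + 15*x - 9) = (x - 2)*(x - 1)*(x^2 - 6*x + 9) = (x - 3)*(x - 2)*(x - 1)*(x - 3)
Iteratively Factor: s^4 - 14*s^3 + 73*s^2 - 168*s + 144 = (s - 3)*(s^3 - 11*s^2 + 40*s - 48) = (s - 4)*(s - 3)*(s^2 - 7*s + 12) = (s - 4)*(s - 3)^2*(s - 4)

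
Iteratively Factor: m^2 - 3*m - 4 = (m + 1)*(m - 4)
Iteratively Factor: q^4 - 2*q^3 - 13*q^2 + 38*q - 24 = (q + 4)*(q^3 - 6*q^2 + 11*q - 6) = (q - 2)*(q + 4)*(q^2 - 4*q + 3) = (q - 2)*(q - 1)*(q + 4)*(q - 3)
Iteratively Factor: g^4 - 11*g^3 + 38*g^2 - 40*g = (g - 5)*(g^3 - 6*g^2 + 8*g) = (g - 5)*(g - 4)*(g^2 - 2*g) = (g - 5)*(g - 4)*(g - 2)*(g)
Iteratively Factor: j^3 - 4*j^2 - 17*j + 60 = (j + 4)*(j^2 - 8*j + 15) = (j - 3)*(j + 4)*(j - 5)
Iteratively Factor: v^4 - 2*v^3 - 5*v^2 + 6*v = (v)*(v^3 - 2*v^2 - 5*v + 6) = v*(v - 1)*(v^2 - v - 6) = v*(v - 3)*(v - 1)*(v + 2)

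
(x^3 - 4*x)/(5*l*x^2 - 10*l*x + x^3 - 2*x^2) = (x + 2)/(5*l + x)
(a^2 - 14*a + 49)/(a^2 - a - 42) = (a - 7)/(a + 6)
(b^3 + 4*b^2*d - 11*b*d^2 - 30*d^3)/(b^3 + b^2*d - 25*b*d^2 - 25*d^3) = (b^2 - b*d - 6*d^2)/(b^2 - 4*b*d - 5*d^2)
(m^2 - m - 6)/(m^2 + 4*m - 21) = (m + 2)/(m + 7)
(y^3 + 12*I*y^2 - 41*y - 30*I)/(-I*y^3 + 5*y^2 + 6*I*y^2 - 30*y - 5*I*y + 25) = (I*y^2 - 7*y - 6*I)/(y^2 - 6*y + 5)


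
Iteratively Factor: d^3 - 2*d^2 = (d - 2)*(d^2) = d*(d - 2)*(d)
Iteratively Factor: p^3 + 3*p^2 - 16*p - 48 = (p + 4)*(p^2 - p - 12) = (p + 3)*(p + 4)*(p - 4)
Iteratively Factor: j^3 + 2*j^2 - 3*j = (j + 3)*(j^2 - j) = j*(j + 3)*(j - 1)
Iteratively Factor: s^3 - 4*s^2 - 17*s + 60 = (s - 3)*(s^2 - s - 20) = (s - 3)*(s + 4)*(s - 5)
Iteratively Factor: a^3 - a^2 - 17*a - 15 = (a + 1)*(a^2 - 2*a - 15) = (a + 1)*(a + 3)*(a - 5)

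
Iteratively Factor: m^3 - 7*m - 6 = (m + 1)*(m^2 - m - 6) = (m + 1)*(m + 2)*(m - 3)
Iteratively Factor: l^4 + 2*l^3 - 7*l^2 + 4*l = (l - 1)*(l^3 + 3*l^2 - 4*l) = (l - 1)^2*(l^2 + 4*l) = l*(l - 1)^2*(l + 4)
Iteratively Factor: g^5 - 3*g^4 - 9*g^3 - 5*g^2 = (g + 1)*(g^4 - 4*g^3 - 5*g^2) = g*(g + 1)*(g^3 - 4*g^2 - 5*g) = g^2*(g + 1)*(g^2 - 4*g - 5) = g^2*(g - 5)*(g + 1)*(g + 1)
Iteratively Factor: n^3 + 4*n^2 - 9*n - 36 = (n - 3)*(n^2 + 7*n + 12) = (n - 3)*(n + 4)*(n + 3)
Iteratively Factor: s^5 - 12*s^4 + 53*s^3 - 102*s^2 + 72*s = (s - 3)*(s^4 - 9*s^3 + 26*s^2 - 24*s) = (s - 4)*(s - 3)*(s^3 - 5*s^2 + 6*s) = (s - 4)*(s - 3)^2*(s^2 - 2*s) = s*(s - 4)*(s - 3)^2*(s - 2)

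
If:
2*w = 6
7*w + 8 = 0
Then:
No Solution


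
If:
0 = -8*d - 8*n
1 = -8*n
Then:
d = 1/8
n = -1/8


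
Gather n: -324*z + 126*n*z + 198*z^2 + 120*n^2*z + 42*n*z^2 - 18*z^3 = 120*n^2*z + n*(42*z^2 + 126*z) - 18*z^3 + 198*z^2 - 324*z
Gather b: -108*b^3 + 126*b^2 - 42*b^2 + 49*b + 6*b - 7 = -108*b^3 + 84*b^2 + 55*b - 7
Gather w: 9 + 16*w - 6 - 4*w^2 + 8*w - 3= -4*w^2 + 24*w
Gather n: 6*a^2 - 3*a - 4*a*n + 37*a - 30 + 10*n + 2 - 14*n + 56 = 6*a^2 + 34*a + n*(-4*a - 4) + 28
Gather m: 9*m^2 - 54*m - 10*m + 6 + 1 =9*m^2 - 64*m + 7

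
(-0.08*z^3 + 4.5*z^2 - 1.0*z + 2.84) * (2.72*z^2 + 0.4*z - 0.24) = -0.2176*z^5 + 12.208*z^4 - 0.9008*z^3 + 6.2448*z^2 + 1.376*z - 0.6816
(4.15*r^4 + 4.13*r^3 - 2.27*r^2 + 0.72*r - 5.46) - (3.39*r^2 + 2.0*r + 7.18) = 4.15*r^4 + 4.13*r^3 - 5.66*r^2 - 1.28*r - 12.64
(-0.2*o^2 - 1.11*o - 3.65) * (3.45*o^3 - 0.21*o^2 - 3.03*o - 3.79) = -0.69*o^5 - 3.7875*o^4 - 11.7534*o^3 + 4.8878*o^2 + 15.2664*o + 13.8335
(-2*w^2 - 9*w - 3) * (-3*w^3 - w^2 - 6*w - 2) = 6*w^5 + 29*w^4 + 30*w^3 + 61*w^2 + 36*w + 6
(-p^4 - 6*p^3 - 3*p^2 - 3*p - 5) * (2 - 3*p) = 3*p^5 + 16*p^4 - 3*p^3 + 3*p^2 + 9*p - 10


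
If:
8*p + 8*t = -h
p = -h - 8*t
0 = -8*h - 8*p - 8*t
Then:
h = 0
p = 0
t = 0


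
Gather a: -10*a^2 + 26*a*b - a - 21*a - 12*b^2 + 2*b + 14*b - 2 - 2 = -10*a^2 + a*(26*b - 22) - 12*b^2 + 16*b - 4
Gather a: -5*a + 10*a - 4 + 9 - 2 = 5*a + 3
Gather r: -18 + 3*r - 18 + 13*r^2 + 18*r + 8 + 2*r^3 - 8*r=2*r^3 + 13*r^2 + 13*r - 28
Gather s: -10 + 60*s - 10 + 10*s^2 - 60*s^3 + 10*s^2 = -60*s^3 + 20*s^2 + 60*s - 20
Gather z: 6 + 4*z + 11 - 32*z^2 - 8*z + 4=-32*z^2 - 4*z + 21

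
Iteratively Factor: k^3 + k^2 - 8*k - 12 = (k + 2)*(k^2 - k - 6) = (k - 3)*(k + 2)*(k + 2)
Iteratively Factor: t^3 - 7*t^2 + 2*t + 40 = (t + 2)*(t^2 - 9*t + 20) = (t - 5)*(t + 2)*(t - 4)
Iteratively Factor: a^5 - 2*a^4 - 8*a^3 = (a + 2)*(a^4 - 4*a^3) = (a - 4)*(a + 2)*(a^3) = a*(a - 4)*(a + 2)*(a^2) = a^2*(a - 4)*(a + 2)*(a)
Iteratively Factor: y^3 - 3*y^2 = (y)*(y^2 - 3*y) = y*(y - 3)*(y)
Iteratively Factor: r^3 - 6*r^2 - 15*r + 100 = (r - 5)*(r^2 - r - 20) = (r - 5)*(r + 4)*(r - 5)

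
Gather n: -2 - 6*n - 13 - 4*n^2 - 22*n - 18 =-4*n^2 - 28*n - 33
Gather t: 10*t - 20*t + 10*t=0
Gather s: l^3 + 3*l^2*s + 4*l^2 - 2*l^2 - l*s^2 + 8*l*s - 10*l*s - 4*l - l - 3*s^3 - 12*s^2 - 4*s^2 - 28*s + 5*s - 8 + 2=l^3 + 2*l^2 - 5*l - 3*s^3 + s^2*(-l - 16) + s*(3*l^2 - 2*l - 23) - 6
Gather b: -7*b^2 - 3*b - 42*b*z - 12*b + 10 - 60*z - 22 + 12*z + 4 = -7*b^2 + b*(-42*z - 15) - 48*z - 8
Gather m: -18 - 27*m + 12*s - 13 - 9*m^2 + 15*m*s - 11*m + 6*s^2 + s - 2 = -9*m^2 + m*(15*s - 38) + 6*s^2 + 13*s - 33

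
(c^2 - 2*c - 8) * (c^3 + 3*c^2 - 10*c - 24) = c^5 + c^4 - 24*c^3 - 28*c^2 + 128*c + 192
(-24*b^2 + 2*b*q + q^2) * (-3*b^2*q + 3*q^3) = 72*b^4*q - 6*b^3*q^2 - 75*b^2*q^3 + 6*b*q^4 + 3*q^5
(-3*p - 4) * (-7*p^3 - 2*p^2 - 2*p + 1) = 21*p^4 + 34*p^3 + 14*p^2 + 5*p - 4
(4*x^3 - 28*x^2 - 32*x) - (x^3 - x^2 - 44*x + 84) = 3*x^3 - 27*x^2 + 12*x - 84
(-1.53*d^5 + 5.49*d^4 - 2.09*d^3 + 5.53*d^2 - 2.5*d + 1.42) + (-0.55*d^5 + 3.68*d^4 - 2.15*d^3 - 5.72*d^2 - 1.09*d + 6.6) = -2.08*d^5 + 9.17*d^4 - 4.24*d^3 - 0.19*d^2 - 3.59*d + 8.02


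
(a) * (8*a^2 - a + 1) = 8*a^3 - a^2 + a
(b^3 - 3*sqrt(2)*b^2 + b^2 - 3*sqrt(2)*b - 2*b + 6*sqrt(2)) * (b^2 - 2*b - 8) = b^5 - 3*sqrt(2)*b^4 - b^4 - 12*b^3 + 3*sqrt(2)*b^3 - 4*b^2 + 36*sqrt(2)*b^2 + 16*b + 12*sqrt(2)*b - 48*sqrt(2)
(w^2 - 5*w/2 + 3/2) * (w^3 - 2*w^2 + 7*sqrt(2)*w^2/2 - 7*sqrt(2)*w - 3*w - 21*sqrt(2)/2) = w^5 - 9*w^4/2 + 7*sqrt(2)*w^4/2 - 63*sqrt(2)*w^3/4 + 7*w^3/2 + 9*w^2/2 + 49*sqrt(2)*w^2/4 - 9*w/2 + 63*sqrt(2)*w/4 - 63*sqrt(2)/4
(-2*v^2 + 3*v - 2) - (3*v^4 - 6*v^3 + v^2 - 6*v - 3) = -3*v^4 + 6*v^3 - 3*v^2 + 9*v + 1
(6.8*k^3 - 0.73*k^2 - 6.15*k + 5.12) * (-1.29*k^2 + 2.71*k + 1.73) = -8.772*k^5 + 19.3697*k^4 + 17.7192*k^3 - 24.5342*k^2 + 3.2357*k + 8.8576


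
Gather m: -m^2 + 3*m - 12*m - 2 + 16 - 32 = -m^2 - 9*m - 18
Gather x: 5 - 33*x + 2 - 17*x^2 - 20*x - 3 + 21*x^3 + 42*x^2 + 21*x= 21*x^3 + 25*x^2 - 32*x + 4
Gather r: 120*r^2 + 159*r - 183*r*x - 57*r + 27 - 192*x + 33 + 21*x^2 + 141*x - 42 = 120*r^2 + r*(102 - 183*x) + 21*x^2 - 51*x + 18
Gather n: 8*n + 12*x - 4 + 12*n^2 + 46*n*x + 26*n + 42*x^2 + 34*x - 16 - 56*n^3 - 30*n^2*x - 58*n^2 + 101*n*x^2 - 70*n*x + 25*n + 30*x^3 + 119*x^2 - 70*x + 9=-56*n^3 + n^2*(-30*x - 46) + n*(101*x^2 - 24*x + 59) + 30*x^3 + 161*x^2 - 24*x - 11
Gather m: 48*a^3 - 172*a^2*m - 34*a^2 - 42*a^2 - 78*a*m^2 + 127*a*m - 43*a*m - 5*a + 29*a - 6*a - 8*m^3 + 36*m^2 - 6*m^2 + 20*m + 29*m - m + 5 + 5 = 48*a^3 - 76*a^2 + 18*a - 8*m^3 + m^2*(30 - 78*a) + m*(-172*a^2 + 84*a + 48) + 10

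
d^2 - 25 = (d - 5)*(d + 5)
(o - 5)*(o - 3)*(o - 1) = o^3 - 9*o^2 + 23*o - 15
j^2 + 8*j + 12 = (j + 2)*(j + 6)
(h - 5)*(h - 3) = h^2 - 8*h + 15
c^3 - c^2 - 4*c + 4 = (c - 2)*(c - 1)*(c + 2)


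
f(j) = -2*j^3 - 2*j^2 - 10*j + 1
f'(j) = -6*j^2 - 4*j - 10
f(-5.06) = 259.50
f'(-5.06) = -143.38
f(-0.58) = 6.52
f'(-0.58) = -9.70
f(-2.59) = 48.23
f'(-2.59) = -39.89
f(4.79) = -312.59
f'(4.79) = -166.82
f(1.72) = -32.29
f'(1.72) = -34.63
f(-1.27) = 14.57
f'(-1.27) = -14.60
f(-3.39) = 89.83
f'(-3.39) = -65.39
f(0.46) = -4.22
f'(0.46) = -13.11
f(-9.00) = 1387.00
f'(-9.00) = -460.00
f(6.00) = -563.00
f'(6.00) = -250.00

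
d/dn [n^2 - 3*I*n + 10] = 2*n - 3*I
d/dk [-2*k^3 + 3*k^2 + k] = -6*k^2 + 6*k + 1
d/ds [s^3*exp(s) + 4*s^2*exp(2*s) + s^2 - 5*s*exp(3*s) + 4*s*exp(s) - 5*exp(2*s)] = s^3*exp(s) + 8*s^2*exp(2*s) + 3*s^2*exp(s) - 15*s*exp(3*s) + 8*s*exp(2*s) + 4*s*exp(s) + 2*s - 5*exp(3*s) - 10*exp(2*s) + 4*exp(s)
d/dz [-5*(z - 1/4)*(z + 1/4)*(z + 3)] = -15*z^2 - 30*z + 5/16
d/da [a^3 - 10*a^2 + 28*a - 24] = 3*a^2 - 20*a + 28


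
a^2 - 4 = (a - 2)*(a + 2)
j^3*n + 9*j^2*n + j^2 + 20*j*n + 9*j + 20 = (j + 4)*(j + 5)*(j*n + 1)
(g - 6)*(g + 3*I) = g^2 - 6*g + 3*I*g - 18*I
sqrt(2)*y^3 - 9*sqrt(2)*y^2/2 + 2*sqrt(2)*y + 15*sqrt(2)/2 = (y - 3)*(y - 5/2)*(sqrt(2)*y + sqrt(2))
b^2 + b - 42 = (b - 6)*(b + 7)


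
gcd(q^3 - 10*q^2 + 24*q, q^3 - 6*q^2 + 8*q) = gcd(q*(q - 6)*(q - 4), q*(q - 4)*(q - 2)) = q^2 - 4*q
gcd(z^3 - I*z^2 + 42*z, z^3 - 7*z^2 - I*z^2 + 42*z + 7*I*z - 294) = z^2 - I*z + 42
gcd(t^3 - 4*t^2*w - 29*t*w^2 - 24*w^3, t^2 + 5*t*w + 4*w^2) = t + w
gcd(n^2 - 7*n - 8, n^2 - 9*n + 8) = n - 8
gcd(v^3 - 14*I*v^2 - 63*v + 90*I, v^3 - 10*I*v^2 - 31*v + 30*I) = v^2 - 8*I*v - 15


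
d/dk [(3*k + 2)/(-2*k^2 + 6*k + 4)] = k*(3*k + 4)/(2*(k^4 - 6*k^3 + 5*k^2 + 12*k + 4))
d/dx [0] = 0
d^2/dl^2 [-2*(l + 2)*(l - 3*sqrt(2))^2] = -12*l - 8 + 24*sqrt(2)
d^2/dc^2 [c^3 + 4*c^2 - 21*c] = 6*c + 8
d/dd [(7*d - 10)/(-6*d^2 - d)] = 2*(21*d^2 - 60*d - 5)/(d^2*(36*d^2 + 12*d + 1))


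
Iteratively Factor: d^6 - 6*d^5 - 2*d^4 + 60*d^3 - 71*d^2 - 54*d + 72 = (d - 4)*(d^5 - 2*d^4 - 10*d^3 + 20*d^2 + 9*d - 18) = (d - 4)*(d + 3)*(d^4 - 5*d^3 + 5*d^2 + 5*d - 6) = (d - 4)*(d + 1)*(d + 3)*(d^3 - 6*d^2 + 11*d - 6) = (d - 4)*(d - 1)*(d + 1)*(d + 3)*(d^2 - 5*d + 6) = (d - 4)*(d - 2)*(d - 1)*(d + 1)*(d + 3)*(d - 3)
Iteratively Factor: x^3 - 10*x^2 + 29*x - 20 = (x - 1)*(x^2 - 9*x + 20) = (x - 5)*(x - 1)*(x - 4)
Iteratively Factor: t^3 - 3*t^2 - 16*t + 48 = (t - 4)*(t^2 + t - 12) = (t - 4)*(t + 4)*(t - 3)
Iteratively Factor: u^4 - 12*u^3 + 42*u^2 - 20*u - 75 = (u - 5)*(u^3 - 7*u^2 + 7*u + 15) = (u - 5)^2*(u^2 - 2*u - 3) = (u - 5)^2*(u - 3)*(u + 1)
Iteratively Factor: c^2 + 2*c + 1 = (c + 1)*(c + 1)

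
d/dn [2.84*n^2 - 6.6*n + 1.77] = 5.68*n - 6.6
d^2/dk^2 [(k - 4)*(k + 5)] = 2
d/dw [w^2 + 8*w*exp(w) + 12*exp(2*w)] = 8*w*exp(w) + 2*w + 24*exp(2*w) + 8*exp(w)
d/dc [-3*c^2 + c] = 1 - 6*c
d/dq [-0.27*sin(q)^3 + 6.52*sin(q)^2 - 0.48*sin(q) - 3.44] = (-0.81*sin(q)^2 + 13.04*sin(q) - 0.48)*cos(q)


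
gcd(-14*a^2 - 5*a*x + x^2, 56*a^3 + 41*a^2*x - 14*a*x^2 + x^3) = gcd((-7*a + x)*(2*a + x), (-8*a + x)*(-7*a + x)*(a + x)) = -7*a + x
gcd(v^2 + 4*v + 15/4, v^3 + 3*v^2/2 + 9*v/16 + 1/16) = 1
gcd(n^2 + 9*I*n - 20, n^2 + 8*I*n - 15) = n + 5*I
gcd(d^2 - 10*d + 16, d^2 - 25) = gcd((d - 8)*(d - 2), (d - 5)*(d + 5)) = 1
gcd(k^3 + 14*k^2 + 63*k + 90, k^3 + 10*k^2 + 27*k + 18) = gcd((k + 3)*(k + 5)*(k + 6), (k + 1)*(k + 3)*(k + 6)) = k^2 + 9*k + 18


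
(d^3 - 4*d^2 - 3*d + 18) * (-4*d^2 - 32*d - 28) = -4*d^5 - 16*d^4 + 112*d^3 + 136*d^2 - 492*d - 504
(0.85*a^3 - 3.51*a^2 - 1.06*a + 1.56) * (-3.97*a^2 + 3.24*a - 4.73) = -3.3745*a^5 + 16.6887*a^4 - 11.1847*a^3 + 6.9747*a^2 + 10.0682*a - 7.3788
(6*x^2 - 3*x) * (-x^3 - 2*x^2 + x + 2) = -6*x^5 - 9*x^4 + 12*x^3 + 9*x^2 - 6*x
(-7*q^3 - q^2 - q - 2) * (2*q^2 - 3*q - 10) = -14*q^5 + 19*q^4 + 71*q^3 + 9*q^2 + 16*q + 20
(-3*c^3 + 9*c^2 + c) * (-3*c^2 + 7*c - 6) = 9*c^5 - 48*c^4 + 78*c^3 - 47*c^2 - 6*c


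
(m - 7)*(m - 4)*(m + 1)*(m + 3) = m^4 - 7*m^3 - 13*m^2 + 79*m + 84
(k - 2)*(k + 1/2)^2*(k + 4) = k^4 + 3*k^3 - 23*k^2/4 - 15*k/2 - 2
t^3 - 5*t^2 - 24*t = t*(t - 8)*(t + 3)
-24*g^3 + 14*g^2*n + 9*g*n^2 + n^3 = (-g + n)*(4*g + n)*(6*g + n)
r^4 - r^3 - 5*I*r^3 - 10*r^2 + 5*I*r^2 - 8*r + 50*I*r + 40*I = (r - 4)*(r + 1)*(r + 2)*(r - 5*I)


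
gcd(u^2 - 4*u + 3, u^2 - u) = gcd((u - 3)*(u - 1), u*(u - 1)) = u - 1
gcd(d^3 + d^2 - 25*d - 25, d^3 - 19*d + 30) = d + 5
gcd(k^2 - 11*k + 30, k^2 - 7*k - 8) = 1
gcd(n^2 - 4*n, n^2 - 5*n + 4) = n - 4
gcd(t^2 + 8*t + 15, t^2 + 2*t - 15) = t + 5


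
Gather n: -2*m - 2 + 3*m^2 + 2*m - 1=3*m^2 - 3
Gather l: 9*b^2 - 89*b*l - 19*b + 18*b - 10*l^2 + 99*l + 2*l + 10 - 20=9*b^2 - b - 10*l^2 + l*(101 - 89*b) - 10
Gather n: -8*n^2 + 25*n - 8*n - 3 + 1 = -8*n^2 + 17*n - 2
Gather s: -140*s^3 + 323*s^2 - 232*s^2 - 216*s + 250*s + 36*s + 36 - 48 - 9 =-140*s^3 + 91*s^2 + 70*s - 21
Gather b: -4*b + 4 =4 - 4*b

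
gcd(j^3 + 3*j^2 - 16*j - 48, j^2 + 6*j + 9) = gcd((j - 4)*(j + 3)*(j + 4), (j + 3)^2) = j + 3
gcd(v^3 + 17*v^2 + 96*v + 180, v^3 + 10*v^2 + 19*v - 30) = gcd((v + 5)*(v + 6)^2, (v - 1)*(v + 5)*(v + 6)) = v^2 + 11*v + 30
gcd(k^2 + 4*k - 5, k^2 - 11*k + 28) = 1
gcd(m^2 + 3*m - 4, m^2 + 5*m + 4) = m + 4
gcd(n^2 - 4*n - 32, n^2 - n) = 1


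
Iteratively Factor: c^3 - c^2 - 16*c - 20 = (c + 2)*(c^2 - 3*c - 10) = (c + 2)^2*(c - 5)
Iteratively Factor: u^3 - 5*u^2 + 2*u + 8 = (u - 4)*(u^2 - u - 2) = (u - 4)*(u + 1)*(u - 2)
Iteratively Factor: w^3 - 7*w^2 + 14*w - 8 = (w - 4)*(w^2 - 3*w + 2) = (w - 4)*(w - 1)*(w - 2)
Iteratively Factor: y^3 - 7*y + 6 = (y - 1)*(y^2 + y - 6) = (y - 2)*(y - 1)*(y + 3)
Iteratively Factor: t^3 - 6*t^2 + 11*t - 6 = (t - 2)*(t^2 - 4*t + 3) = (t - 3)*(t - 2)*(t - 1)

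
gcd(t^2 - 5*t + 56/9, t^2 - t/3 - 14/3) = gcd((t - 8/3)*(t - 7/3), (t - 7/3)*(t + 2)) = t - 7/3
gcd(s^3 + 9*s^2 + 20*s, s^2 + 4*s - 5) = s + 5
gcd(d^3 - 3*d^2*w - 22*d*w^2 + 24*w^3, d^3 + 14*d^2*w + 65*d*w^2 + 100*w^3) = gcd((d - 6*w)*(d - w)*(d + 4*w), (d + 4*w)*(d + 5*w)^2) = d + 4*w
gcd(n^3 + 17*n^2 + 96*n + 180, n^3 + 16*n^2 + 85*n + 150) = n^2 + 11*n + 30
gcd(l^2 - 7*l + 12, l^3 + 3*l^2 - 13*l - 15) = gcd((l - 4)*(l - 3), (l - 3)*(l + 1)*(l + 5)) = l - 3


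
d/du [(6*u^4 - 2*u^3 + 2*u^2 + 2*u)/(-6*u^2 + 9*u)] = 2*(-12*u^3 + 29*u^2 - 6*u + 5)/(3*(4*u^2 - 12*u + 9))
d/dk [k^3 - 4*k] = 3*k^2 - 4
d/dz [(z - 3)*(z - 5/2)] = 2*z - 11/2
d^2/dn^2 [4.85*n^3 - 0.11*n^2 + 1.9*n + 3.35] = 29.1*n - 0.22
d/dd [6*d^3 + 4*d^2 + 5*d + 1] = 18*d^2 + 8*d + 5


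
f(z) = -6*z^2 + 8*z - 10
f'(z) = 8 - 12*z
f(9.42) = -467.06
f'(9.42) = -105.04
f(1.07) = -8.31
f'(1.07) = -4.84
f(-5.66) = -247.49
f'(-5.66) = 75.92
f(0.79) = -7.42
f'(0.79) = -1.48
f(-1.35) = -31.74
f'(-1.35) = 24.20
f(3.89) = -69.67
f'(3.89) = -38.68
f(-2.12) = -53.93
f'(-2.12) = 33.44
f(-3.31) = -102.22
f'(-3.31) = 47.72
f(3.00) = -40.00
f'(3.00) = -28.00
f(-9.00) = -568.00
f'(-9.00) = 116.00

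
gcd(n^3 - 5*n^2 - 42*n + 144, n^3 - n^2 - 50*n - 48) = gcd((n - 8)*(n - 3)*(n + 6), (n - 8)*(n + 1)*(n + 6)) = n^2 - 2*n - 48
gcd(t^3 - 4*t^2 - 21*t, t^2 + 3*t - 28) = 1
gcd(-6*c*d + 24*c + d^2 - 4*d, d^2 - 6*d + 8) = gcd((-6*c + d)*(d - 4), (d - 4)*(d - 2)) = d - 4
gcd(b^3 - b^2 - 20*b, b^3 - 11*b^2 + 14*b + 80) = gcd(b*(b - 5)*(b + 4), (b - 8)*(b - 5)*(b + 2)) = b - 5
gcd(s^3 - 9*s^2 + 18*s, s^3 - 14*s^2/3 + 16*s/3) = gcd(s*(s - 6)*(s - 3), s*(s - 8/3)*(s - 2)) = s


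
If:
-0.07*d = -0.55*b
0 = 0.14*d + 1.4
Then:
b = -1.27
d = -10.00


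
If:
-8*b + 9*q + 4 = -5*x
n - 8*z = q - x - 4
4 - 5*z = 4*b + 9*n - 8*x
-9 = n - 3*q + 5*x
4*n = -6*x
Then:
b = 31031/5680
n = -873/710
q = 2809/710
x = 291/355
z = -13/284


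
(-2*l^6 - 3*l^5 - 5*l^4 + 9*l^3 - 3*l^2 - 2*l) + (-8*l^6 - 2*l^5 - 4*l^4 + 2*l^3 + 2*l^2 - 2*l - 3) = -10*l^6 - 5*l^5 - 9*l^4 + 11*l^3 - l^2 - 4*l - 3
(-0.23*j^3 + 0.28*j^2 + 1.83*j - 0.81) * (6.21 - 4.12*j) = 0.9476*j^4 - 2.5819*j^3 - 5.8008*j^2 + 14.7015*j - 5.0301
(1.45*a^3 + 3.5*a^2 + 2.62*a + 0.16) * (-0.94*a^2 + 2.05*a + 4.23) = -1.363*a^5 - 0.3175*a^4 + 10.8457*a^3 + 20.0256*a^2 + 11.4106*a + 0.6768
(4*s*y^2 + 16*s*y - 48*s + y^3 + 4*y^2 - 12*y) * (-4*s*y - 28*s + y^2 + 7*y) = -16*s^2*y^3 - 176*s^2*y^2 - 256*s^2*y + 1344*s^2 + y^5 + 11*y^4 + 16*y^3 - 84*y^2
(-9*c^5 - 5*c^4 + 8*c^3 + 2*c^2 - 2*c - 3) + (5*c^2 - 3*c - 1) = -9*c^5 - 5*c^4 + 8*c^3 + 7*c^2 - 5*c - 4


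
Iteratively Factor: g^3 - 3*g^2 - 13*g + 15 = (g - 1)*(g^2 - 2*g - 15) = (g - 5)*(g - 1)*(g + 3)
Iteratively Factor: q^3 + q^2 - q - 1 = (q + 1)*(q^2 - 1) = (q - 1)*(q + 1)*(q + 1)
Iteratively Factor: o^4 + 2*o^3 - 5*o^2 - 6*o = (o + 1)*(o^3 + o^2 - 6*o) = (o + 1)*(o + 3)*(o^2 - 2*o) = (o - 2)*(o + 1)*(o + 3)*(o)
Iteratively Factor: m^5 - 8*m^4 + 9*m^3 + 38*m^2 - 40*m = (m)*(m^4 - 8*m^3 + 9*m^2 + 38*m - 40) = m*(m + 2)*(m^3 - 10*m^2 + 29*m - 20) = m*(m - 5)*(m + 2)*(m^2 - 5*m + 4) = m*(m - 5)*(m - 1)*(m + 2)*(m - 4)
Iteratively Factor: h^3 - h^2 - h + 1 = (h - 1)*(h^2 - 1) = (h - 1)*(h + 1)*(h - 1)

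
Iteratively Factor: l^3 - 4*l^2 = (l - 4)*(l^2) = l*(l - 4)*(l)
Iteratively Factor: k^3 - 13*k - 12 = (k + 1)*(k^2 - k - 12) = (k + 1)*(k + 3)*(k - 4)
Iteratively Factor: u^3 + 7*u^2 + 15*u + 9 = (u + 3)*(u^2 + 4*u + 3) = (u + 1)*(u + 3)*(u + 3)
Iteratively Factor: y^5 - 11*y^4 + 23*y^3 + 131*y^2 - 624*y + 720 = (y + 4)*(y^4 - 15*y^3 + 83*y^2 - 201*y + 180) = (y - 4)*(y + 4)*(y^3 - 11*y^2 + 39*y - 45) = (y - 4)*(y - 3)*(y + 4)*(y^2 - 8*y + 15) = (y - 4)*(y - 3)^2*(y + 4)*(y - 5)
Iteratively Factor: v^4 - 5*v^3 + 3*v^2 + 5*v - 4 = (v - 1)*(v^3 - 4*v^2 - v + 4) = (v - 1)*(v + 1)*(v^2 - 5*v + 4) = (v - 1)^2*(v + 1)*(v - 4)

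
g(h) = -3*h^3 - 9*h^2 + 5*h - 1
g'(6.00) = -427.00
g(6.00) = -943.00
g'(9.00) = -886.00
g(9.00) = -2872.00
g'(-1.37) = 12.77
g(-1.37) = -17.03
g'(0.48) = -5.71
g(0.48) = -1.01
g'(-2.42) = -4.15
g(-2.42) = -23.29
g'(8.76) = -843.32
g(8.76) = -2664.50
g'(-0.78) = 13.56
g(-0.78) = -8.95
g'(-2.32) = -1.68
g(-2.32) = -23.58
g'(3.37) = -157.87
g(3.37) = -201.18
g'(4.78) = -286.68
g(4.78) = -510.38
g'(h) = -9*h^2 - 18*h + 5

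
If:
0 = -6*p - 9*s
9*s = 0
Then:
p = 0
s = 0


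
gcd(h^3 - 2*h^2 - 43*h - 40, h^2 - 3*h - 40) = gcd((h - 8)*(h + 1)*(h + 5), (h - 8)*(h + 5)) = h^2 - 3*h - 40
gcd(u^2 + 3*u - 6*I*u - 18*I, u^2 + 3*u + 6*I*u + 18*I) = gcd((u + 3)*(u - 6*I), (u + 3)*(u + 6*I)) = u + 3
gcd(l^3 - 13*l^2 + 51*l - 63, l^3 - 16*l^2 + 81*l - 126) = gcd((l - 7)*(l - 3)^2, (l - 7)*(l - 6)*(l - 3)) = l^2 - 10*l + 21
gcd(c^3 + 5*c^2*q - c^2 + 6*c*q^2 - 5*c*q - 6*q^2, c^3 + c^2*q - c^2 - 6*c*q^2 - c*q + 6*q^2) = c^2 + 3*c*q - c - 3*q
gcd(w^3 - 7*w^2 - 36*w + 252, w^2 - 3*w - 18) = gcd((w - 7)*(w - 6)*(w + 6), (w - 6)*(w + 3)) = w - 6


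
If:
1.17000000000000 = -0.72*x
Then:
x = -1.62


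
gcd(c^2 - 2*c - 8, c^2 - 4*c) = c - 4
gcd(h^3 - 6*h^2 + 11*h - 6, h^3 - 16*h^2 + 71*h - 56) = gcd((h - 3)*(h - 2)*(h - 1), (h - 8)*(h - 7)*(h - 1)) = h - 1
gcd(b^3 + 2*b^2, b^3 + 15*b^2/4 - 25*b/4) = b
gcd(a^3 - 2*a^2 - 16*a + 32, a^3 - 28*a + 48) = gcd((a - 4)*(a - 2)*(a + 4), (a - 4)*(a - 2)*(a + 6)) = a^2 - 6*a + 8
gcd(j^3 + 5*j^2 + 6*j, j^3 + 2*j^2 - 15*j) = j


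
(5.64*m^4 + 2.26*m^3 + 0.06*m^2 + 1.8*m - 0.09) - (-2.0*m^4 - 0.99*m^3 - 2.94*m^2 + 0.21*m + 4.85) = 7.64*m^4 + 3.25*m^3 + 3.0*m^2 + 1.59*m - 4.94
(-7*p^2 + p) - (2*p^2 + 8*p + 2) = -9*p^2 - 7*p - 2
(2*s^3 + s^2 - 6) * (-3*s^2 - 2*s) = -6*s^5 - 7*s^4 - 2*s^3 + 18*s^2 + 12*s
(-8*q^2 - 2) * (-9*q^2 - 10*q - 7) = 72*q^4 + 80*q^3 + 74*q^2 + 20*q + 14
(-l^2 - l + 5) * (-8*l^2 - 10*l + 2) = 8*l^4 + 18*l^3 - 32*l^2 - 52*l + 10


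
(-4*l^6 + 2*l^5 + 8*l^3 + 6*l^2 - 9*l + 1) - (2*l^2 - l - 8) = -4*l^6 + 2*l^5 + 8*l^3 + 4*l^2 - 8*l + 9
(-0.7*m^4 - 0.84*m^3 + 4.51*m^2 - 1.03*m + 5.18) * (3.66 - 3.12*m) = 2.184*m^5 + 0.0588000000000002*m^4 - 17.1456*m^3 + 19.7202*m^2 - 19.9314*m + 18.9588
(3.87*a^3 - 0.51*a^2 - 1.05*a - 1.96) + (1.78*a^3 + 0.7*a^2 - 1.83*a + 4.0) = 5.65*a^3 + 0.19*a^2 - 2.88*a + 2.04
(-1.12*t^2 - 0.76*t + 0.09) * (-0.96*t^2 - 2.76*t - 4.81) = 1.0752*t^4 + 3.8208*t^3 + 7.3984*t^2 + 3.4072*t - 0.4329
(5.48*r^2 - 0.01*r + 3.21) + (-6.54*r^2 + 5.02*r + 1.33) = -1.06*r^2 + 5.01*r + 4.54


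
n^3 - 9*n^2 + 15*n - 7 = (n - 7)*(n - 1)^2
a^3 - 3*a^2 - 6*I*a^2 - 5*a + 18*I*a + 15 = (a - 3)*(a - 5*I)*(a - I)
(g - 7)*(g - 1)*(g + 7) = g^3 - g^2 - 49*g + 49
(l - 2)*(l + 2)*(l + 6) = l^3 + 6*l^2 - 4*l - 24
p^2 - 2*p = p*(p - 2)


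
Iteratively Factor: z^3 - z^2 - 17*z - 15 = (z - 5)*(z^2 + 4*z + 3) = (z - 5)*(z + 1)*(z + 3)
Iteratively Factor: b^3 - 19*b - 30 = (b - 5)*(b^2 + 5*b + 6) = (b - 5)*(b + 3)*(b + 2)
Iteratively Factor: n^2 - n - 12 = (n - 4)*(n + 3)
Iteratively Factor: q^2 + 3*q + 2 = (q + 2)*(q + 1)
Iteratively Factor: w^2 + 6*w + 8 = (w + 2)*(w + 4)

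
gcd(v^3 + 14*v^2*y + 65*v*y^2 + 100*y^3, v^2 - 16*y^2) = v + 4*y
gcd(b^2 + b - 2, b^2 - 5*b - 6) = 1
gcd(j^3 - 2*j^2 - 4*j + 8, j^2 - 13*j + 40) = 1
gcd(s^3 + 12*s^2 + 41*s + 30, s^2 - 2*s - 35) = s + 5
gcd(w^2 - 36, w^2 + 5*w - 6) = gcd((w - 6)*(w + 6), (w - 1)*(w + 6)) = w + 6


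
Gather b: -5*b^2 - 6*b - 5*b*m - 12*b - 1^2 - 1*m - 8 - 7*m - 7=-5*b^2 + b*(-5*m - 18) - 8*m - 16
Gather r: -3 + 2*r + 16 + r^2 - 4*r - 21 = r^2 - 2*r - 8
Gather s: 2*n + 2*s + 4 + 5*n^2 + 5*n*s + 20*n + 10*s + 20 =5*n^2 + 22*n + s*(5*n + 12) + 24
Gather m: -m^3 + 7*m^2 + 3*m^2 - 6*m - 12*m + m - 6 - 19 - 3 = -m^3 + 10*m^2 - 17*m - 28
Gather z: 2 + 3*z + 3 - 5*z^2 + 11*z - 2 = -5*z^2 + 14*z + 3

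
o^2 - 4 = (o - 2)*(o + 2)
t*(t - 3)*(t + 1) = t^3 - 2*t^2 - 3*t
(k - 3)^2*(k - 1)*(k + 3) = k^4 - 4*k^3 - 6*k^2 + 36*k - 27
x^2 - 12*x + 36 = (x - 6)^2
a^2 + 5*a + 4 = (a + 1)*(a + 4)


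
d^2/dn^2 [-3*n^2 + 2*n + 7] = -6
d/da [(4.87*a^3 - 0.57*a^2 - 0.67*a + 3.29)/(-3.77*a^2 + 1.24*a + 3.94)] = (-18.3599*a^4 + 12.0776*a^3 + 54.3307*a^2 + 20.315*a - 6.7194)/(14.2129*a^4 - 9.3496*a^3 - 28.17*a^2 + 9.7712*a + 15.5236)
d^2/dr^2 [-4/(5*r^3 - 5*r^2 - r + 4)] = 8*(5*(3*r - 1)*(5*r^3 - 5*r^2 - r + 4) - (-15*r^2 + 10*r + 1)^2)/(5*r^3 - 5*r^2 - r + 4)^3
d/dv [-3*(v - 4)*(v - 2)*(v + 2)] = -9*v^2 + 24*v + 12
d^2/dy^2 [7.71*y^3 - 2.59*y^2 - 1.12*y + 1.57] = 46.26*y - 5.18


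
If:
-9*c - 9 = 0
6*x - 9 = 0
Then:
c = -1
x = 3/2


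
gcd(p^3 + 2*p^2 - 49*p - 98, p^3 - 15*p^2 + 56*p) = p - 7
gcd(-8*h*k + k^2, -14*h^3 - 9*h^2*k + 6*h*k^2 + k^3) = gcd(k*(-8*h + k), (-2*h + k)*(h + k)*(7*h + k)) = 1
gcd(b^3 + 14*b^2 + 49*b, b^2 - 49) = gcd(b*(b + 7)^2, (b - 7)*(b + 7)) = b + 7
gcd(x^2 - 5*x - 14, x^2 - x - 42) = x - 7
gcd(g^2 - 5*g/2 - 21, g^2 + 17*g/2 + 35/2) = g + 7/2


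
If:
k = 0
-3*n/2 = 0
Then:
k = 0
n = 0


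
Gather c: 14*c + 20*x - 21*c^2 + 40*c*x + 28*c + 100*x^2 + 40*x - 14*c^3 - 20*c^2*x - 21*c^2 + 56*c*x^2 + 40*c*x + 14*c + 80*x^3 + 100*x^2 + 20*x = -14*c^3 + c^2*(-20*x - 42) + c*(56*x^2 + 80*x + 56) + 80*x^3 + 200*x^2 + 80*x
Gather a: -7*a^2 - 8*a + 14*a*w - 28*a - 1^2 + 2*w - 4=-7*a^2 + a*(14*w - 36) + 2*w - 5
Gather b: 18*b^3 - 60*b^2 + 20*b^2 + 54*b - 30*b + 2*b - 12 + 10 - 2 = 18*b^3 - 40*b^2 + 26*b - 4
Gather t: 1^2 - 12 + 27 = 16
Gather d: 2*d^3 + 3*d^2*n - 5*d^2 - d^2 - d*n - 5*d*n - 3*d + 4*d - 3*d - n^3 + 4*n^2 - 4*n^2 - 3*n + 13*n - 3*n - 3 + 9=2*d^3 + d^2*(3*n - 6) + d*(-6*n - 2) - n^3 + 7*n + 6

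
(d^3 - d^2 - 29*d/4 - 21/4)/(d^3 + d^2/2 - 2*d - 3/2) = (4*d^2 - 8*d - 21)/(2*(2*d^2 - d - 3))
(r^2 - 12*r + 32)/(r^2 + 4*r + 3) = (r^2 - 12*r + 32)/(r^2 + 4*r + 3)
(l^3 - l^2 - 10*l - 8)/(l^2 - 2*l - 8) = l + 1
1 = 1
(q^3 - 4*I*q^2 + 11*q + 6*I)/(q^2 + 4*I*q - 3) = (q^2 - 5*I*q + 6)/(q + 3*I)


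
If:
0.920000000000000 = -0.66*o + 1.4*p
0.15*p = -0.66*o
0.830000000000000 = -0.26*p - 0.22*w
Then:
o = -0.13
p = 0.59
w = -4.47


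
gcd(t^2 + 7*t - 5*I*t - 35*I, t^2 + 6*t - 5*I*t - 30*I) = t - 5*I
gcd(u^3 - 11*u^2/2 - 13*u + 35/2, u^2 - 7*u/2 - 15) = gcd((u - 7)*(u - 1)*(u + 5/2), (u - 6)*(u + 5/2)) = u + 5/2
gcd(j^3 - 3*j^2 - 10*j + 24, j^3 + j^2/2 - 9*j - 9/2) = j + 3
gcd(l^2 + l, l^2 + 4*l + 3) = l + 1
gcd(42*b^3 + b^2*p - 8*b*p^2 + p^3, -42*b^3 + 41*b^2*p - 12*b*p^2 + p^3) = 21*b^2 - 10*b*p + p^2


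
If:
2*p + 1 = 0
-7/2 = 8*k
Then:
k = -7/16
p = -1/2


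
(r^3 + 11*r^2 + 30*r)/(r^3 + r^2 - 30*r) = (r + 5)/(r - 5)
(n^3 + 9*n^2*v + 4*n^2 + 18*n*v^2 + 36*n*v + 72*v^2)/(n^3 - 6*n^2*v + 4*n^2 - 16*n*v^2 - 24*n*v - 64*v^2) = (-n^2 - 9*n*v - 18*v^2)/(-n^2 + 6*n*v + 16*v^2)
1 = 1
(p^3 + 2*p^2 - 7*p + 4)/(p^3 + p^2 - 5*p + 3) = (p + 4)/(p + 3)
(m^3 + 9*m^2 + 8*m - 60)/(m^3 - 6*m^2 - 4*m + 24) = (m^2 + 11*m + 30)/(m^2 - 4*m - 12)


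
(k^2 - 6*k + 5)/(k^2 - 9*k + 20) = (k - 1)/(k - 4)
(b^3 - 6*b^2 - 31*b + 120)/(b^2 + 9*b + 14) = (b^3 - 6*b^2 - 31*b + 120)/(b^2 + 9*b + 14)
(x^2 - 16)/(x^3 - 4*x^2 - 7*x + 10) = (x^2 - 16)/(x^3 - 4*x^2 - 7*x + 10)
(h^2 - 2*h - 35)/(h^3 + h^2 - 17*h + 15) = (h - 7)/(h^2 - 4*h + 3)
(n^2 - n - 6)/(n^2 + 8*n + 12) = (n - 3)/(n + 6)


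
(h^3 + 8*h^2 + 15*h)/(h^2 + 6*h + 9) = h*(h + 5)/(h + 3)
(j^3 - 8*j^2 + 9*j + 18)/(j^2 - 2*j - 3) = j - 6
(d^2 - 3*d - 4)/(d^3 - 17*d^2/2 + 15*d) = 2*(d^2 - 3*d - 4)/(d*(2*d^2 - 17*d + 30))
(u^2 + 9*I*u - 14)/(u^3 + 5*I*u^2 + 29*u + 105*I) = (u + 2*I)/(u^2 - 2*I*u + 15)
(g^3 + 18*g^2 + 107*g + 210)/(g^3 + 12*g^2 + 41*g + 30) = (g + 7)/(g + 1)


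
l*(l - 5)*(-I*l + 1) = -I*l^3 + l^2 + 5*I*l^2 - 5*l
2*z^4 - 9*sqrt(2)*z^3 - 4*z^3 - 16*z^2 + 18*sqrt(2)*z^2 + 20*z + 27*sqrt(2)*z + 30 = (z - 3)*(z - 5*sqrt(2))*(sqrt(2)*z + 1)*(sqrt(2)*z + sqrt(2))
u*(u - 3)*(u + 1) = u^3 - 2*u^2 - 3*u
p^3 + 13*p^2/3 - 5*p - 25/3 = (p - 5/3)*(p + 1)*(p + 5)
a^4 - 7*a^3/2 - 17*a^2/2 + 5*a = a*(a - 5)*(a - 1/2)*(a + 2)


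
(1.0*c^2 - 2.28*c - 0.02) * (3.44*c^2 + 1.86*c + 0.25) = 3.44*c^4 - 5.9832*c^3 - 4.0596*c^2 - 0.6072*c - 0.005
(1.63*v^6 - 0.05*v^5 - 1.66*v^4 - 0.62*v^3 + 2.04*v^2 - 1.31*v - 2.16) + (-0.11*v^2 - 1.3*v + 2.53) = 1.63*v^6 - 0.05*v^5 - 1.66*v^4 - 0.62*v^3 + 1.93*v^2 - 2.61*v + 0.37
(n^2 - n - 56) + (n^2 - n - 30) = 2*n^2 - 2*n - 86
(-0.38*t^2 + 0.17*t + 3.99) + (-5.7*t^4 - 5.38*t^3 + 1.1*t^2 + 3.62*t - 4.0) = -5.7*t^4 - 5.38*t^3 + 0.72*t^2 + 3.79*t - 0.00999999999999979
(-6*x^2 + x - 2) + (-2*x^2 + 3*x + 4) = -8*x^2 + 4*x + 2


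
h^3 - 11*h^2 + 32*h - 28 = (h - 7)*(h - 2)^2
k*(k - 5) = k^2 - 5*k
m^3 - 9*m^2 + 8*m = m*(m - 8)*(m - 1)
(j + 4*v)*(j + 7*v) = j^2 + 11*j*v + 28*v^2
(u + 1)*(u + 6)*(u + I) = u^3 + 7*u^2 + I*u^2 + 6*u + 7*I*u + 6*I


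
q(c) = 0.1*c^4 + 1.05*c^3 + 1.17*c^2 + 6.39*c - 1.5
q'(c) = 0.4*c^3 + 3.15*c^2 + 2.34*c + 6.39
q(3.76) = 114.87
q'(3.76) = 80.98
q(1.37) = 12.50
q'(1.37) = 16.54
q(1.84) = 21.91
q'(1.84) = 23.85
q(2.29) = 34.63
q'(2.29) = 33.07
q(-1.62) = -12.56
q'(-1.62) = 9.17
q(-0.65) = -5.43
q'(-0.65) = 6.09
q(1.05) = 7.84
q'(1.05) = 12.78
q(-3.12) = -32.46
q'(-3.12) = 17.60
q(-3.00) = -30.39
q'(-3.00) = 16.92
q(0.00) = -1.50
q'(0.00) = 6.39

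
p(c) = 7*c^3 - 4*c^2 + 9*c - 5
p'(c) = 21*c^2 - 8*c + 9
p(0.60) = 0.47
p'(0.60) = 11.76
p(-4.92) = -979.77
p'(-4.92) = 556.69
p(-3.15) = -291.83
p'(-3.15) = 242.57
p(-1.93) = -87.59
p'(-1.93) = 102.66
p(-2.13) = -109.96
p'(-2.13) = 121.31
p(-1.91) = -85.56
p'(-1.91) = 100.89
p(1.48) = 22.25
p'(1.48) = 43.16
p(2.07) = 58.58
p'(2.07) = 82.42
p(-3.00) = -257.00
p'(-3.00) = 222.00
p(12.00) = 11623.00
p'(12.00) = 2937.00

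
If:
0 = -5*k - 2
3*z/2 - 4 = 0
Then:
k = -2/5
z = 8/3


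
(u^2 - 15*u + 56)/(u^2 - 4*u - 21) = (u - 8)/(u + 3)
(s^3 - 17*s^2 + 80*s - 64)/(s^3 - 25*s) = (s^3 - 17*s^2 + 80*s - 64)/(s*(s^2 - 25))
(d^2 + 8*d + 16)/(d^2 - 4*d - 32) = (d + 4)/(d - 8)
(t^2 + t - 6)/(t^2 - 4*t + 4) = (t + 3)/(t - 2)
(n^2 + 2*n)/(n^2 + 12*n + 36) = n*(n + 2)/(n^2 + 12*n + 36)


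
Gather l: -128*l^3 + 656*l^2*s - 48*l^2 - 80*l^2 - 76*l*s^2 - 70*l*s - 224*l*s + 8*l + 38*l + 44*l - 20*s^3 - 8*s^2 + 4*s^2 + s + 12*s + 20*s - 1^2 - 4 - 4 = -128*l^3 + l^2*(656*s - 128) + l*(-76*s^2 - 294*s + 90) - 20*s^3 - 4*s^2 + 33*s - 9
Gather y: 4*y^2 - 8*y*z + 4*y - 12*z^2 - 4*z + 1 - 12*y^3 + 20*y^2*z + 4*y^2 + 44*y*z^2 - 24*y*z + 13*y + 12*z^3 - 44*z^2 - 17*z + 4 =-12*y^3 + y^2*(20*z + 8) + y*(44*z^2 - 32*z + 17) + 12*z^3 - 56*z^2 - 21*z + 5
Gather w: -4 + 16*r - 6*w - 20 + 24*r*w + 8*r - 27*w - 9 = 24*r + w*(24*r - 33) - 33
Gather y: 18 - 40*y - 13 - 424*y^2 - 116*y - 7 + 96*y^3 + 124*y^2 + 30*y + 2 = 96*y^3 - 300*y^2 - 126*y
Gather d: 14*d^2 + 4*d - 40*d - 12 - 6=14*d^2 - 36*d - 18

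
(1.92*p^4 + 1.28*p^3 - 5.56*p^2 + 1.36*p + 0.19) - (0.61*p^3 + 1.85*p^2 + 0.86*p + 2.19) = 1.92*p^4 + 0.67*p^3 - 7.41*p^2 + 0.5*p - 2.0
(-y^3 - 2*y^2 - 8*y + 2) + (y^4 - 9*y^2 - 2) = y^4 - y^3 - 11*y^2 - 8*y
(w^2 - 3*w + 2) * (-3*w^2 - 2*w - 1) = -3*w^4 + 7*w^3 - w^2 - w - 2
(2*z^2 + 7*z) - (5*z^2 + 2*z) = -3*z^2 + 5*z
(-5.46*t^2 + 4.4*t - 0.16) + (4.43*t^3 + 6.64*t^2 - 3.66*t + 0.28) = 4.43*t^3 + 1.18*t^2 + 0.74*t + 0.12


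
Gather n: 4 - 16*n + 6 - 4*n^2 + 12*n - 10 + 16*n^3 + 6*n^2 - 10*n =16*n^3 + 2*n^2 - 14*n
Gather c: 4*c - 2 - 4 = 4*c - 6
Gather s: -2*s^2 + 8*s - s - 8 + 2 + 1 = -2*s^2 + 7*s - 5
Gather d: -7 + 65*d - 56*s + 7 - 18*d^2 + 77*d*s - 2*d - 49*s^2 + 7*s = -18*d^2 + d*(77*s + 63) - 49*s^2 - 49*s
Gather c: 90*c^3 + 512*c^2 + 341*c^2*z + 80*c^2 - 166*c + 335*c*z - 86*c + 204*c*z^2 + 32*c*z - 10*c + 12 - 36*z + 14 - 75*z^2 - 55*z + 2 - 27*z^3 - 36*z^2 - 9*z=90*c^3 + c^2*(341*z + 592) + c*(204*z^2 + 367*z - 262) - 27*z^3 - 111*z^2 - 100*z + 28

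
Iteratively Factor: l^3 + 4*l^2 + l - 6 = (l + 2)*(l^2 + 2*l - 3) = (l + 2)*(l + 3)*(l - 1)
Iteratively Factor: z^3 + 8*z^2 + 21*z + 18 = (z + 3)*(z^2 + 5*z + 6) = (z + 2)*(z + 3)*(z + 3)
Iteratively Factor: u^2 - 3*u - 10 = (u - 5)*(u + 2)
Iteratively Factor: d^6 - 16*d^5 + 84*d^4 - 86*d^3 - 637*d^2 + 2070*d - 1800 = (d - 5)*(d^5 - 11*d^4 + 29*d^3 + 59*d^2 - 342*d + 360) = (d - 5)*(d - 3)*(d^4 - 8*d^3 + 5*d^2 + 74*d - 120) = (d - 5)^2*(d - 3)*(d^3 - 3*d^2 - 10*d + 24) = (d - 5)^2*(d - 3)*(d + 3)*(d^2 - 6*d + 8) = (d - 5)^2*(d - 3)*(d - 2)*(d + 3)*(d - 4)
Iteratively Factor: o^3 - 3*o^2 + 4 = (o + 1)*(o^2 - 4*o + 4) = (o - 2)*(o + 1)*(o - 2)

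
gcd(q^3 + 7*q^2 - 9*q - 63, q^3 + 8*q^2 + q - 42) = q^2 + 10*q + 21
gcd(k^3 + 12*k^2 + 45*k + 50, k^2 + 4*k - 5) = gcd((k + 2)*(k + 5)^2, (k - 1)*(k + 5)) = k + 5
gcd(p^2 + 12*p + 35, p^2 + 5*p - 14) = p + 7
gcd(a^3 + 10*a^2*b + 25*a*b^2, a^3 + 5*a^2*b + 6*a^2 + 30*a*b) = a^2 + 5*a*b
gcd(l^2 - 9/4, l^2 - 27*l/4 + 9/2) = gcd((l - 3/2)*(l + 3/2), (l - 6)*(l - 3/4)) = 1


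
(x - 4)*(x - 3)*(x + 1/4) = x^3 - 27*x^2/4 + 41*x/4 + 3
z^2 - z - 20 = (z - 5)*(z + 4)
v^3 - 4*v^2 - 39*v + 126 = (v - 7)*(v - 3)*(v + 6)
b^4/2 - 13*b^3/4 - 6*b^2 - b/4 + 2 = (b/2 + 1/2)*(b - 8)*(b - 1/2)*(b + 1)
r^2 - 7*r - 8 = (r - 8)*(r + 1)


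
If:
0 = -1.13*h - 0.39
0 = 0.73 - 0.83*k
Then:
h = -0.35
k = 0.88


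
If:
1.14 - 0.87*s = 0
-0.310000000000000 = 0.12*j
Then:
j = -2.58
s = 1.31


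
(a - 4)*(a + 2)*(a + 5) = a^3 + 3*a^2 - 18*a - 40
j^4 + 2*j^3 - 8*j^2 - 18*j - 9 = (j - 3)*(j + 1)^2*(j + 3)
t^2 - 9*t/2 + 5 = (t - 5/2)*(t - 2)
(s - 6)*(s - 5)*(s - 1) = s^3 - 12*s^2 + 41*s - 30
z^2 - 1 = (z - 1)*(z + 1)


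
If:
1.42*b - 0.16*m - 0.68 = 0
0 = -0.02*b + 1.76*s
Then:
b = 88.0*s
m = 781.0*s - 4.25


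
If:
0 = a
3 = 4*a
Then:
No Solution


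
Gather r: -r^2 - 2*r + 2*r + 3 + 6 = 9 - r^2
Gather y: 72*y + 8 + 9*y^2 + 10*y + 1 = 9*y^2 + 82*y + 9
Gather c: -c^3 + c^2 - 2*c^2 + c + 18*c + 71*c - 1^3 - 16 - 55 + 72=-c^3 - c^2 + 90*c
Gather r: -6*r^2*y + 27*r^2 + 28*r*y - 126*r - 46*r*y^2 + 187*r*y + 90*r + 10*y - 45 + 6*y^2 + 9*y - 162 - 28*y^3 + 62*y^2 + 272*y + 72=r^2*(27 - 6*y) + r*(-46*y^2 + 215*y - 36) - 28*y^3 + 68*y^2 + 291*y - 135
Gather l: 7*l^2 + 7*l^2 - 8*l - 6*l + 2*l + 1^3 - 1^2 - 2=14*l^2 - 12*l - 2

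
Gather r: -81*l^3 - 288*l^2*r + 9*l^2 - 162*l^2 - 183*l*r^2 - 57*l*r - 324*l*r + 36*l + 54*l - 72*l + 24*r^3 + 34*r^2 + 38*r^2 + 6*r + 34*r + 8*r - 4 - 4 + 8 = -81*l^3 - 153*l^2 + 18*l + 24*r^3 + r^2*(72 - 183*l) + r*(-288*l^2 - 381*l + 48)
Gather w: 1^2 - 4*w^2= 1 - 4*w^2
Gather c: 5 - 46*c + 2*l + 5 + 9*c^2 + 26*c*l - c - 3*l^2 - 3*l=9*c^2 + c*(26*l - 47) - 3*l^2 - l + 10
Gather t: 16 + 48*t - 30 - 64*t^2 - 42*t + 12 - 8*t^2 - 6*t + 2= -72*t^2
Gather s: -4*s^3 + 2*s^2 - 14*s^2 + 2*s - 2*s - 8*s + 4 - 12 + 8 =-4*s^3 - 12*s^2 - 8*s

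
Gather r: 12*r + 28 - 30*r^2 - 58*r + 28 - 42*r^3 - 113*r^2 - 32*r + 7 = -42*r^3 - 143*r^2 - 78*r + 63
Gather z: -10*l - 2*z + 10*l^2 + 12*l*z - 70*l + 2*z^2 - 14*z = 10*l^2 - 80*l + 2*z^2 + z*(12*l - 16)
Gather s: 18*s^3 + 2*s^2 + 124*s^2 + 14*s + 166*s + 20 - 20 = 18*s^3 + 126*s^2 + 180*s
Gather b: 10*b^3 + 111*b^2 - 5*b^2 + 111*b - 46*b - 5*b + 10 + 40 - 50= 10*b^3 + 106*b^2 + 60*b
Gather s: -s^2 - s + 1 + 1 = -s^2 - s + 2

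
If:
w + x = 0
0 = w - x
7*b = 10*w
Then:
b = 0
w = 0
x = 0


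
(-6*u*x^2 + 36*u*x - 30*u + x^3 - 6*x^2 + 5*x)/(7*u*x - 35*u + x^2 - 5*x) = (-6*u*x + 6*u + x^2 - x)/(7*u + x)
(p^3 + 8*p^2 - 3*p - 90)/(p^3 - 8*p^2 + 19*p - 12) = (p^2 + 11*p + 30)/(p^2 - 5*p + 4)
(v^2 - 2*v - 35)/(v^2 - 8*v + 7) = (v + 5)/(v - 1)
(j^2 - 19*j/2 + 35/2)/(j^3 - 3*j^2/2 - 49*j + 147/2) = (2*j - 5)/(2*j^2 + 11*j - 21)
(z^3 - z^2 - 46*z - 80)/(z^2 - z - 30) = (z^2 - 6*z - 16)/(z - 6)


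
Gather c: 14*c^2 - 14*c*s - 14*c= 14*c^2 + c*(-14*s - 14)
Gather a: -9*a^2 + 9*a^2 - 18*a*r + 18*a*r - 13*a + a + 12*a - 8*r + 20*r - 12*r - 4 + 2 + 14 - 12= 0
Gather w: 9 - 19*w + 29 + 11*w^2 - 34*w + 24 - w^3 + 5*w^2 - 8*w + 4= -w^3 + 16*w^2 - 61*w + 66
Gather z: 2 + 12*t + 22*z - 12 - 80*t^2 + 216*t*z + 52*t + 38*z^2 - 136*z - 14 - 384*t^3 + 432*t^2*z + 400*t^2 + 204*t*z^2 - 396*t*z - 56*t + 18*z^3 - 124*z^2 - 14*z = -384*t^3 + 320*t^2 + 8*t + 18*z^3 + z^2*(204*t - 86) + z*(432*t^2 - 180*t - 128) - 24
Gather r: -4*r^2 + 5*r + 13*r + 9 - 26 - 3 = -4*r^2 + 18*r - 20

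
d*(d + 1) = d^2 + d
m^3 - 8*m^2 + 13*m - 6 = (m - 6)*(m - 1)^2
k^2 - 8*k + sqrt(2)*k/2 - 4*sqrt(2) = (k - 8)*(k + sqrt(2)/2)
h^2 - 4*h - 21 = (h - 7)*(h + 3)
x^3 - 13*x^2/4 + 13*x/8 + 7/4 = (x - 2)*(x - 7/4)*(x + 1/2)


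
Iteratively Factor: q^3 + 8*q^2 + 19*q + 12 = (q + 1)*(q^2 + 7*q + 12) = (q + 1)*(q + 3)*(q + 4)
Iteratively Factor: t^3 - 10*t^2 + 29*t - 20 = (t - 5)*(t^2 - 5*t + 4) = (t - 5)*(t - 1)*(t - 4)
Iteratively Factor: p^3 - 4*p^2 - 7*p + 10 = (p + 2)*(p^2 - 6*p + 5) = (p - 1)*(p + 2)*(p - 5)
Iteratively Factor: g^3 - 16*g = (g - 4)*(g^2 + 4*g) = (g - 4)*(g + 4)*(g)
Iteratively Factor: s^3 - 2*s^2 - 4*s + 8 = (s + 2)*(s^2 - 4*s + 4) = (s - 2)*(s + 2)*(s - 2)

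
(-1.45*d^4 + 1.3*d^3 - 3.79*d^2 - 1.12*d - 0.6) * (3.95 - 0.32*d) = 0.464*d^5 - 6.1435*d^4 + 6.3478*d^3 - 14.6121*d^2 - 4.232*d - 2.37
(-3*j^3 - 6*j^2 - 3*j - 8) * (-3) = 9*j^3 + 18*j^2 + 9*j + 24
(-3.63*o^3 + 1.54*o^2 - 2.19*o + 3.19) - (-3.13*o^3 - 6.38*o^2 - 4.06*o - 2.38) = -0.5*o^3 + 7.92*o^2 + 1.87*o + 5.57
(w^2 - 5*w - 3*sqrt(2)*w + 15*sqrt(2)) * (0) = 0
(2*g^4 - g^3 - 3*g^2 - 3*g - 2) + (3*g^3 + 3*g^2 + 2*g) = 2*g^4 + 2*g^3 - g - 2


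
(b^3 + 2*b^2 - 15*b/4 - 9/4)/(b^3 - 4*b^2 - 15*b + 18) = (b^2 - b - 3/4)/(b^2 - 7*b + 6)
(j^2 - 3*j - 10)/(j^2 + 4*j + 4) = (j - 5)/(j + 2)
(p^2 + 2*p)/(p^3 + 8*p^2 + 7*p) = (p + 2)/(p^2 + 8*p + 7)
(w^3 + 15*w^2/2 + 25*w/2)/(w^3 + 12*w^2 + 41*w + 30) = w*(2*w + 5)/(2*(w^2 + 7*w + 6))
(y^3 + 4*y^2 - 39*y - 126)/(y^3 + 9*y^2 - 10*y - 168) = (y^2 - 3*y - 18)/(y^2 + 2*y - 24)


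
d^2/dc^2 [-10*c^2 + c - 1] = -20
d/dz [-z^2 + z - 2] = 1 - 2*z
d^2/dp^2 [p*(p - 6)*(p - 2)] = 6*p - 16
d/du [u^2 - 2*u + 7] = 2*u - 2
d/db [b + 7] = 1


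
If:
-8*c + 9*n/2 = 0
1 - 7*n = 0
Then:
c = 9/112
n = 1/7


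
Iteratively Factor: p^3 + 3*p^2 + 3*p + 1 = (p + 1)*(p^2 + 2*p + 1) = (p + 1)^2*(p + 1)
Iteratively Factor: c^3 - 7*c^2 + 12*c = (c - 3)*(c^2 - 4*c) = (c - 4)*(c - 3)*(c)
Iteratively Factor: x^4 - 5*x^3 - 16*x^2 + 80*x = (x - 4)*(x^3 - x^2 - 20*x) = (x - 5)*(x - 4)*(x^2 + 4*x) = (x - 5)*(x - 4)*(x + 4)*(x)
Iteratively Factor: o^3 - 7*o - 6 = (o - 3)*(o^2 + 3*o + 2) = (o - 3)*(o + 1)*(o + 2)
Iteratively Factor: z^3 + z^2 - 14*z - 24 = (z + 3)*(z^2 - 2*z - 8) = (z + 2)*(z + 3)*(z - 4)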